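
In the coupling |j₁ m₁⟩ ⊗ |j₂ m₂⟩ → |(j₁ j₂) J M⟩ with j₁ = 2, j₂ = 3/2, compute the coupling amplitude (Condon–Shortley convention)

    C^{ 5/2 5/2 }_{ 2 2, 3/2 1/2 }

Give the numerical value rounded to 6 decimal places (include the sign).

+0.755929

√[6·1!3!2!/7! · 4!0!2!1!5!0!] = √(576/7)
  +(−1)^0/∏(0,1,0,2,3,0)! = 1/12  (running 1/12)
⟨..|..⟩ = √(576/7)·(1/12) = +0.755929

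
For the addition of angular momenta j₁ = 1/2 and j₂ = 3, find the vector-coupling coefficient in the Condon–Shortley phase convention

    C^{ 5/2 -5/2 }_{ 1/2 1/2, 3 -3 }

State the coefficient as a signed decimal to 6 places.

+√(6/7) ≈ +0.925820

j₁+j₂−J=1  J+j₁−j₂=0  J−j₁+j₂=5  j₁+j₂+J+1=7
(j₁±m₁, j₂±m₂, J±M) = (1,0,0,6,0,5)
P² = 86400/7
sum k=0..0:
  [0] +1/120 = 1/120
S = 1/120
C² = P²·S² = 6/7 ; C = +0.925820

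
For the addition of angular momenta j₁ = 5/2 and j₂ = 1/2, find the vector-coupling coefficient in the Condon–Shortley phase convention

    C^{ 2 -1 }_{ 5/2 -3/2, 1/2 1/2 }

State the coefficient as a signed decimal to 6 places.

√[5·1!4!0!/6! · 1!4!1!0!1!3!] = √(24)
  +(−1)^1/∏(1,0,3,0,1,0)! = -1/6  (running -1/6)
⟨..|..⟩ = √(24)·(-1/6) = -0.816497

-0.816497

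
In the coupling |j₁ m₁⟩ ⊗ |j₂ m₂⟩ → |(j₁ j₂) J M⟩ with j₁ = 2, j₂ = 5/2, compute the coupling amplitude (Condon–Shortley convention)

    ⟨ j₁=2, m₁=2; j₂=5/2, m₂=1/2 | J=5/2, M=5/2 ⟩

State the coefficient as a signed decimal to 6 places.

+√(3/14) ≈ +0.462910

j₁+j₂−J=2  J+j₁−j₂=2  J−j₁+j₂=3  j₁+j₂+J+1=8
(j₁±m₁, j₂±m₂, J±M) = (4,0,3,2,5,0)
P² = 864/7
sum k=0..0:
  [0] +1/24 = 1/24
S = 1/24
C² = P²·S² = 3/14 ; C = +0.462910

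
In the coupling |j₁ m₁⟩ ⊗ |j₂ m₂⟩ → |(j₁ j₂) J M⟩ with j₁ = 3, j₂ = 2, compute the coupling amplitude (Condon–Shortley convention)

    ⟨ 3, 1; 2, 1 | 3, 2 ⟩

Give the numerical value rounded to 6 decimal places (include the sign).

j₁+j₂−J=2  J+j₁−j₂=4  J−j₁+j₂=2  j₁+j₂+J+1=9
(j₁±m₁, j₂±m₂, J±M) = (4,2,3,1,5,1)
P² = 64
sum k=1..2:
  [1] −1/12 = -1/12
  [2] +1/48 = 1/48
S = -1/16
C² = P²·S² = 1/4 ; C = -0.500000

-0.500000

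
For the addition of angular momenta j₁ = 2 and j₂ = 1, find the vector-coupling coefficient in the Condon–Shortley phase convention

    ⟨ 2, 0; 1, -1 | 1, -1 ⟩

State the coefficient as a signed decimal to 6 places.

j₁+j₂−J=2  J+j₁−j₂=2  J−j₁+j₂=0  j₁+j₂+J+1=5
(j₁±m₁, j₂±m₂, J±M) = (2,2,0,2,0,2)
P² = 8/5
sum k=0..0:
  [0] +1/4 = 1/4
S = 1/4
C² = P²·S² = 1/10 ; C = +0.316228

+√(1/10) = +0.316228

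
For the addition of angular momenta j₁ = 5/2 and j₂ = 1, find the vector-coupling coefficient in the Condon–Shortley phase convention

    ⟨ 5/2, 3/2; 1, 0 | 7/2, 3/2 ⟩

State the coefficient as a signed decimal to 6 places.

j₁+j₂−J=0  J+j₁−j₂=5  J−j₁+j₂=2  j₁+j₂+J+1=8
(j₁±m₁, j₂±m₂, J±M) = (4,1,1,1,5,2)
P² = 1920/7
sum k=0..0:
  [0] +1/24 = 1/24
S = 1/24
C² = P²·S² = 10/21 ; C = +0.690066

+0.690066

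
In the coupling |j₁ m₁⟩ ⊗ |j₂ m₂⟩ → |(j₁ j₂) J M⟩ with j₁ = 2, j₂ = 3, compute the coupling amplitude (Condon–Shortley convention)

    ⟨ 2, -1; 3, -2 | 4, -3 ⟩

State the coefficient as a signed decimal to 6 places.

+0.223607  (= +√(1/20))

√[9·1!3!5!/10! · 1!3!1!5!1!7!] = √(6480)
  +(−1)^0/∏(0,1,3,1,0,4)! = 1/144  (running 1/144)
  +(−1)^1/∏(1,0,2,0,1,5)! = -1/240  (running 1/360)
⟨..|..⟩ = √(6480)·(1/360) = +0.223607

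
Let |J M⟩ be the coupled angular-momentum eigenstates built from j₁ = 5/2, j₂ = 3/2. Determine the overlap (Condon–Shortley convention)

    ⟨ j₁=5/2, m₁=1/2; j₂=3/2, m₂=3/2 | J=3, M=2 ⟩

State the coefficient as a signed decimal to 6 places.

triangle: 1!·4!·2!/8! = 48/40320
(j±m)!: 3!·2!·3!·0!·5!·1! = 8640
prefactor² = (2J+1)·Δ·N² = 72
  k=1: −1/(1!·0!·1!·2!·3!·0!) = -1/12
Σ = -1/12  ⇒  CG² = 72·(-1/12)² = 1/2
CG = −√(1/2) = -0.707107

−√(1/2) = -0.707107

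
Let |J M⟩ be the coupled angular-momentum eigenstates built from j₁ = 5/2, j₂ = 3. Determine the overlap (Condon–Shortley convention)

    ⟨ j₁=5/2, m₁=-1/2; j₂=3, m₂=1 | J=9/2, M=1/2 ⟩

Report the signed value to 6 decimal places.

j₁+j₂−J=1  J+j₁−j₂=4  J−j₁+j₂=5  j₁+j₂+J+1=11
(j₁±m₁, j₂±m₂, J±M) = (2,3,4,2,5,4)
P² = 92160/77
sum k=0..1:
  [0] +1/144 = 1/144
  [1] −1/48 = -1/48
S = -1/72
C² = P²·S² = 160/693 ; C = -0.480500

-0.480500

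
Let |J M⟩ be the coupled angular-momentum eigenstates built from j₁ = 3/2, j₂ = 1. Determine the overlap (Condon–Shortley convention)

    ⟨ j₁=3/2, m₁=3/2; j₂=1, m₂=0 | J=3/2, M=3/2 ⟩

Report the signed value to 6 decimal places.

+0.774597

√[4·1!2!1!/5! · 3!0!1!1!3!0!] = √(12/5)
  +(−1)^0/∏(0,1,0,1,2,0)! = 1/2  (running 1/2)
⟨..|..⟩ = √(12/5)·(1/2) = +0.774597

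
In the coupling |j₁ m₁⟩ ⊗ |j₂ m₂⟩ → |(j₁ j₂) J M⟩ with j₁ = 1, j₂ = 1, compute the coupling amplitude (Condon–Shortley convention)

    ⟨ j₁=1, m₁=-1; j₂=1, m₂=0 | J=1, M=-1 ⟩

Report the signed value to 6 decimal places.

−√(1/2) ≈ -0.707107

triangle: 1!×1!×1!/4! = 1/24
(j±m)!: 0!×2!×1!×1!×0!×2! = 4
prefactor² = (2J+1)×Δ×N² = 1/2
  k=1: −1/(1!×0!×1!×0!×0!×1!) = -1
Σ = -1  ⇒  CG² = 1/2×(-1)² = 1/2
CG = −√(1/2) = -0.707107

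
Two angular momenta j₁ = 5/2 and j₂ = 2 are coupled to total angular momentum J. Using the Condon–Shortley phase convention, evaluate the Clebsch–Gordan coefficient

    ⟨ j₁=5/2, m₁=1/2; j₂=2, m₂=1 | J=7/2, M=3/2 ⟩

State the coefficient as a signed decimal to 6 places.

√[8·1!4!3!/9! · 3!2!3!1!5!2!] = √(384/7)
  +(−1)^0/∏(0,1,2,3,2,0)! = 1/24  (running 1/24)
  +(−1)^1/∏(1,0,1,2,3,1)! = -1/12  (running -1/24)
⟨..|..⟩ = √(384/7)·(-1/24) = -0.308607

-0.308607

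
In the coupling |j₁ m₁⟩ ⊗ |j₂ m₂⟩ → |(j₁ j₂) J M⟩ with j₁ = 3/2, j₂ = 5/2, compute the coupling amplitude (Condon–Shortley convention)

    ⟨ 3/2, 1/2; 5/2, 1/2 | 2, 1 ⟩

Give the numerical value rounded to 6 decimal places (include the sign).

triangle: 2!*1!*3!/7! = 12/5040
(j±m)!: 2!*1!*3!*2!*3!*1! = 144
prefactor² = (2J+1)*Δ*N² = 12/7
  k=0: +1/(0!*2!*1!*3!*0!*0!) = 1/12
  k=1: −1/(1!*1!*0!*2!*1!*1!) = -1/2
Σ = -5/12  ⇒  CG² = 12/7*(-5/12)² = 25/84
CG = −√(25/84) = -0.545545

−√(25/84) = -0.545545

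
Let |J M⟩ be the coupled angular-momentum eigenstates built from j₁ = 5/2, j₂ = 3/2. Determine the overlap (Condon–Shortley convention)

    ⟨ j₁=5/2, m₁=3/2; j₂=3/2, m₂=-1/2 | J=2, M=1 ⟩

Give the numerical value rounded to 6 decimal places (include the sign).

triangle: 2!×3!×1!/7! = 12/5040
(j±m)!: 4!×1!×1!×2!×3!×1! = 288
prefactor² = (2J+1)×Δ×N² = 24/7
  k=0: +1/(0!×2!×1!×1!×2!×0!) = 1/4
  k=1: −1/(1!×1!×0!×0!×3!×1!) = -1/6
Σ = 1/12  ⇒  CG² = 24/7×1/12² = 1/42
CG = +√(1/42) = +0.154303

+√(1/42) = +0.154303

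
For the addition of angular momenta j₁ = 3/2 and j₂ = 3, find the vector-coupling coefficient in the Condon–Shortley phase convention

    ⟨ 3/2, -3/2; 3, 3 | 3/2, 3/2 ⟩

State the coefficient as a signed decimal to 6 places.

-0.755929  (= −√(4/7))

triangle: 3!*0!*3!/7! = 36/5040
(j±m)!: 0!*3!*6!*0!*3!*0! = 25920
prefactor² = (2J+1)*Δ*N² = 5184/7
  k=3: −1/(3!*0!*0!*3!*0!*0!) = -1/36
Σ = -1/36  ⇒  CG² = 5184/7*(-1/36)² = 4/7
CG = −√(4/7) = -0.755929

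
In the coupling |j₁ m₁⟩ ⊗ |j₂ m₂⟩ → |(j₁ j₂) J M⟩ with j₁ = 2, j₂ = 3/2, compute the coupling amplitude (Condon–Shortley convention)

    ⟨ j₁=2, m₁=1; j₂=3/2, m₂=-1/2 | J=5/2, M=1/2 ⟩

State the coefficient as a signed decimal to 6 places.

+0.597614

j₁+j₂−J=1  J+j₁−j₂=3  J−j₁+j₂=2  j₁+j₂+J+1=7
(j₁±m₁, j₂±m₂, J±M) = (3,1,1,2,3,2)
P² = 72/35
sum k=0..1:
  [0] +1/2 = 1/2
  [1] −1/12 = -1/12
S = 5/12
C² = P²·S² = 5/14 ; C = +0.597614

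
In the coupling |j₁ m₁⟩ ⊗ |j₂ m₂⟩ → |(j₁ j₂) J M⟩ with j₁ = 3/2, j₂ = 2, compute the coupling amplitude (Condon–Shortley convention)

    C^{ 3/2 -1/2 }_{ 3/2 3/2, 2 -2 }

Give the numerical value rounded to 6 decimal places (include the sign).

j₁+j₂−J=2  J+j₁−j₂=1  J−j₁+j₂=2  j₁+j₂+J+1=6
(j₁±m₁, j₂±m₂, J±M) = (3,0,0,4,1,2)
P² = 32/5
sum k=0..0:
  [0] +1/4 = 1/4
S = 1/4
C² = P²·S² = 2/5 ; C = +0.632456

+√(2/5) ≈ +0.632456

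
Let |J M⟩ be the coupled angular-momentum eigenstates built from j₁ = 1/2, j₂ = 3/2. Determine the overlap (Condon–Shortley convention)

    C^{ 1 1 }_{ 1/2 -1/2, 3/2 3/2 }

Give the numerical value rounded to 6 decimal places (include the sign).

√[3·1!0!2!/4! · 0!1!3!0!2!0!] = √(3)
  +(−1)^1/∏(1,0,0,2,0,0)! = -1/2  (running -1/2)
⟨..|..⟩ = √(3)·(-1/2) = -0.866025

−√(3/4) = -0.866025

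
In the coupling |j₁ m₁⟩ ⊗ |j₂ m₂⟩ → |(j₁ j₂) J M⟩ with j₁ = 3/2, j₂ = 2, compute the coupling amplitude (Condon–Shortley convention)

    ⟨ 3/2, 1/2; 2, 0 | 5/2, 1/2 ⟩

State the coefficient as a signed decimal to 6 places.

j₁+j₂−J=1  J+j₁−j₂=2  J−j₁+j₂=3  j₁+j₂+J+1=7
(j₁±m₁, j₂±m₂, J±M) = (2,1,2,2,3,2)
P² = 48/35
sum k=0..1:
  [0] +1/2 = 1/2
  [1] −1/4 = -1/4
S = 1/4
C² = P²·S² = 3/35 ; C = +0.292770

+√(3/35) = +0.292770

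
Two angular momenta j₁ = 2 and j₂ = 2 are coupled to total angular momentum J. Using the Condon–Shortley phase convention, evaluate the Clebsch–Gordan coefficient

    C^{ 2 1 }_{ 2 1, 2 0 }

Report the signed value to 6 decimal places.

triangle: 2!·2!·2!/7! = 8/5040
(j±m)!: 3!·1!·2!·2!·3!·1! = 144
prefactor² = (2J+1)·Δ·N² = 8/7
  k=0: +1/(0!·2!·1!·2!·1!·0!) = 1/4
  k=1: −1/(1!·1!·0!·1!·2!·1!) = -1/2
Σ = -1/4  ⇒  CG² = 8/7·(-1/4)² = 1/14
CG = −√(1/14) = -0.267261

-0.267261  (= −√(1/14))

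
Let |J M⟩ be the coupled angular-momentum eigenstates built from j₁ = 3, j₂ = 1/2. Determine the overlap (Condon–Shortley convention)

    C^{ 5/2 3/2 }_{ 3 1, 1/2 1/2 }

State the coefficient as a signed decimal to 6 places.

j₁+j₂−J=1  J+j₁−j₂=5  J−j₁+j₂=0  j₁+j₂+J+1=7
(j₁±m₁, j₂±m₂, J±M) = (4,2,1,0,4,1)
P² = 1152/7
sum k=1..1:
  [1] −1/24 = -1/24
S = -1/24
C² = P²·S² = 2/7 ; C = -0.534522

-0.534522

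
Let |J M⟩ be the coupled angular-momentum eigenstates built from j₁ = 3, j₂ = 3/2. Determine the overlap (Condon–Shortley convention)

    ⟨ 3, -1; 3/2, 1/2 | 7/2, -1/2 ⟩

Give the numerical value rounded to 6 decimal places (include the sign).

√[8·1!5!2!/9! · 2!4!2!1!3!4!] = √(512/7)
  +(−1)^0/∏(0,1,4,2,1,0)! = 1/48  (running 1/48)
  +(−1)^1/∏(1,0,3,1,2,1)! = -1/12  (running -1/16)
⟨..|..⟩ = √(512/7)·(-1/16) = -0.534522

-0.534522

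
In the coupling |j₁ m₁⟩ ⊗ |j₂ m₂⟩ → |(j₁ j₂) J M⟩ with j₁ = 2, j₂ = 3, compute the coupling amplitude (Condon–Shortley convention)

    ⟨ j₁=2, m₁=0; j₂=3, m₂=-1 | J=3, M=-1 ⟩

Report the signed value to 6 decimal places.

−√(3/20) = -0.387298

j₁+j₂−J=2  J+j₁−j₂=2  J−j₁+j₂=4  j₁+j₂+J+1=9
(j₁±m₁, j₂±m₂, J±M) = (2,2,2,4,2,4)
P² = 256/15
sum k=0..2:
  [0] +1/16 = 1/16
  [1] −1/6 = -1/6
  [2] +1/96 = 1/96
S = -3/32
C² = P²·S² = 3/20 ; C = -0.387298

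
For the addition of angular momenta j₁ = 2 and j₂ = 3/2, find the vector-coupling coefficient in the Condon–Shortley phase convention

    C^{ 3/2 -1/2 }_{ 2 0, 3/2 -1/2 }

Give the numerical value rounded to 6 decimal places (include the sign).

-0.447214

j₁+j₂−J=2  J+j₁−j₂=2  J−j₁+j₂=1  j₁+j₂+J+1=6
(j₁±m₁, j₂±m₂, J±M) = (2,2,1,2,1,2)
P² = 16/45
sum k=0..1:
  [0] +1/4 = 1/4
  [1] −1/1 = -1
S = -3/4
C² = P²·S² = 1/5 ; C = -0.447214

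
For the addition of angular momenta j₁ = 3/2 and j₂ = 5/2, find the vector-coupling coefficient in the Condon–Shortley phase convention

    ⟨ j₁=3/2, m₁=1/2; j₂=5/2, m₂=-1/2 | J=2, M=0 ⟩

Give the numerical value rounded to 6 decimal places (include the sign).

√[5·2!1!3!/7! · 2!1!2!3!2!2!] = √(8/7)
  +(−1)^0/∏(0,2,1,2,0,1)! = 1/4  (running 1/4)
  +(−1)^1/∏(1,1,0,1,1,2)! = -1/2  (running -1/4)
⟨..|..⟩ = √(8/7)·(-1/4) = -0.267261

−√(1/14) = -0.267261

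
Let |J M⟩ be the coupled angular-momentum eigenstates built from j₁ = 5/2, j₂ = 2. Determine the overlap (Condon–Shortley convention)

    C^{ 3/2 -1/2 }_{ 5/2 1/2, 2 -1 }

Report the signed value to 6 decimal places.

√[4·3!2!1!/7! · 3!2!1!3!1!2!] = √(48/35)
  +(−1)^0/∏(0,3,2,1,0,0)! = 1/12  (running 1/12)
  +(−1)^1/∏(1,2,1,0,1,1)! = -1/2  (running -5/12)
⟨..|..⟩ = √(48/35)·(-5/12) = -0.487950

-0.487950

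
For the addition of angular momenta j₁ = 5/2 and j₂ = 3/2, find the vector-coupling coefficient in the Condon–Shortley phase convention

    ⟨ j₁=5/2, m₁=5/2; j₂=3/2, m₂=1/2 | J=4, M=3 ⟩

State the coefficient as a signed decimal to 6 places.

triangle: 0!·5!·3!/9! = 720/362880
(j±m)!: 5!·0!·2!·1!·7!·1! = 1209600
prefactor² = (2J+1)·Δ·N² = 21600
  k=0: +1/(0!·0!·0!·2!·5!·1!) = 1/240
Σ = 1/240  ⇒  CG² = 21600·1/240² = 3/8
CG = +√(3/8) = +0.612372

+√(3/8) ≈ +0.612372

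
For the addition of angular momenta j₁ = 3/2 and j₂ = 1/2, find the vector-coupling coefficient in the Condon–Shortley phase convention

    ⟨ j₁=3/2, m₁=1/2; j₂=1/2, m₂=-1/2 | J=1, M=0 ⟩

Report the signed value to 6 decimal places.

+√(1/2) = +0.707107

j₁+j₂−J=1  J+j₁−j₂=2  J−j₁+j₂=0  j₁+j₂+J+1=4
(j₁±m₁, j₂±m₂, J±M) = (2,1,0,1,1,1)
P² = 1/2
sum k=0..0:
  [0] +1/1 = 1
S = 1
C² = P²·S² = 1/2 ; C = +0.707107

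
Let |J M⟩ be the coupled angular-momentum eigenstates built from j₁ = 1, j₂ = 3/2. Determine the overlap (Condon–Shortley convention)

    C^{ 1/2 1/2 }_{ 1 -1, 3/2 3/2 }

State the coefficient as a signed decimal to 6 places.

+√(1/2) ≈ +0.707107

√[2·2!0!1!/4! · 0!2!3!0!1!0!] = √(2)
  +(−1)^2/∏(2,0,0,1,0,0)! = 1/2  (running 1/2)
⟨..|..⟩ = √(2)·(1/2) = +0.707107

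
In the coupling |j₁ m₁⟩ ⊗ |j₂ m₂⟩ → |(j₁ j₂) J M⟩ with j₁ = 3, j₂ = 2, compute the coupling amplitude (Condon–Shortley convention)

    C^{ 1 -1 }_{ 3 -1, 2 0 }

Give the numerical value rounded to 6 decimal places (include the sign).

j₁+j₂−J=4  J+j₁−j₂=2  J−j₁+j₂=0  j₁+j₂+J+1=7
(j₁±m₁, j₂±m₂, J±M) = (2,4,2,2,0,2)
P² = 384/35
sum k=2..2:
  [2] +1/8 = 1/8
S = 1/8
C² = P²·S² = 6/35 ; C = +0.414039

+√(6/35) ≈ +0.414039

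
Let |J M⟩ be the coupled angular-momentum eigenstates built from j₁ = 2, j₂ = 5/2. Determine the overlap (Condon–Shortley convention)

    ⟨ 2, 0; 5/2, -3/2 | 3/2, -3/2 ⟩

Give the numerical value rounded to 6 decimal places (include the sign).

−√(12/35) = -0.585540

√[4·3!1!2!/7! · 2!2!1!4!0!3!] = √(192/35)
  +(−1)^1/∏(1,2,1,0,0,2)! = -1/4  (running -1/4)
⟨..|..⟩ = √(192/35)·(-1/4) = -0.585540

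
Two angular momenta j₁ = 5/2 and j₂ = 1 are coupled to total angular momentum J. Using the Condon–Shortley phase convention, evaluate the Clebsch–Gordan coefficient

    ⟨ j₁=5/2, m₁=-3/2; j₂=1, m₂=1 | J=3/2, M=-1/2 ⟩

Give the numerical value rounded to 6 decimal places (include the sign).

+0.632456  (= +√(2/5))

triangle: 2!×3!×0!/6! = 12/720
(j±m)!: 1!×4!×2!×0!×1!×2! = 96
prefactor² = (2J+1)×Δ×N² = 32/5
  k=2: +1/(2!×0!×2!×0!×1!×0!) = 1/4
Σ = 1/4  ⇒  CG² = 32/5×1/4² = 2/5
CG = +√(2/5) = +0.632456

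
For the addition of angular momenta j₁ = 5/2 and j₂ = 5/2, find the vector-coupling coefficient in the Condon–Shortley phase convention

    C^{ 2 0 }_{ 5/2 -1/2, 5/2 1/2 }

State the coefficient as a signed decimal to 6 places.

triangle: 3!×2!×2!/8! = 24/40320
(j±m)!: 2!×3!×3!×2!×2!×2! = 576
prefactor² = (2J+1)×Δ×N² = 12/7
  k=1: −1/(1!×2!×2!×2!×0!×0!) = -1/8
  k=2: +1/(2!×1!×1!×1!×1!×1!) = 1/2
  k=3: −1/(3!×0!×0!×0!×2!×2!) = -1/24
Σ = 1/3  ⇒  CG² = 12/7×1/3² = 4/21
CG = +√(4/21) = +0.436436

+0.436436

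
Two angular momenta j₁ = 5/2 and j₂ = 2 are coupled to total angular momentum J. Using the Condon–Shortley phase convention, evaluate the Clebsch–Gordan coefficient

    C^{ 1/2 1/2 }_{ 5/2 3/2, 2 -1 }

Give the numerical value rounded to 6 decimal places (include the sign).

triangle: 4!×1!×0!/6! = 24/720
(j±m)!: 4!×1!×1!×3!×1!×0! = 144
prefactor² = (2J+1)×Δ×N² = 48/5
  k=1: −1/(1!×3!×0!×0!×1!×0!) = -1/6
Σ = -1/6  ⇒  CG² = 48/5×(-1/6)² = 4/15
CG = −√(4/15) = -0.516398

-0.516398  (= −√(4/15))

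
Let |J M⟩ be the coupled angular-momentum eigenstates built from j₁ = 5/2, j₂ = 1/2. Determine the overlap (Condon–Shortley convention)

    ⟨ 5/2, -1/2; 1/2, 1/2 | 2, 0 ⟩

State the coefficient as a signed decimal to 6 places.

√[5·1!4!0!/6! · 2!3!1!0!2!2!] = √(8)
  +(−1)^1/∏(1,0,2,0,2,0)! = -1/4  (running -1/4)
⟨..|..⟩ = √(8)·(-1/4) = -0.707107

-0.707107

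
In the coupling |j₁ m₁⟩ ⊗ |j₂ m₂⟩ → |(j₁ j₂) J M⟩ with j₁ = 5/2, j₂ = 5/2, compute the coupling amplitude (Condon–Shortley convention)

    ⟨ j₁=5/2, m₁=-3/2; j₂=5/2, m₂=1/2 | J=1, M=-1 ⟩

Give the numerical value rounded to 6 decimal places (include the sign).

−√(8/35) ≈ -0.478091

triangle: 4!*1!*1!/7! = 24/5040
(j±m)!: 1!*4!*3!*2!*0!*2! = 576
prefactor² = (2J+1)*Δ*N² = 288/35
  k=3: −1/(3!*1!*1!*0!*0!*1!) = -1/6
Σ = -1/6  ⇒  CG² = 288/35*(-1/6)² = 8/35
CG = −√(8/35) = -0.478091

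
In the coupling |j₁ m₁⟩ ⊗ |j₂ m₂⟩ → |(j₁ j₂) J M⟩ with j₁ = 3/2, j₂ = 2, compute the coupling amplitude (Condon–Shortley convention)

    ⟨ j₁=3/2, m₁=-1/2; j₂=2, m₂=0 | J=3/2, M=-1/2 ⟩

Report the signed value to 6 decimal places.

−√(1/5) ≈ -0.447214

√[4·2!1!2!/6! · 1!2!2!2!1!2!] = √(16/45)
  +(−1)^1/∏(1,1,1,1,0,1)! = -1  (running -1)
  +(−1)^2/∏(2,0,0,0,1,2)! = 1/4  (running -3/4)
⟨..|..⟩ = √(16/45)·(-3/4) = -0.447214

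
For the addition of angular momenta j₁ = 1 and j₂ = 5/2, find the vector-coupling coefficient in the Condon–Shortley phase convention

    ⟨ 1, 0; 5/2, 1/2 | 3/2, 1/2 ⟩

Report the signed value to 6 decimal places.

-0.632456

triangle: 2!×0!×3!/6! = 12/720
(j±m)!: 1!×1!×3!×2!×2!×1! = 24
prefactor² = (2J+1)×Δ×N² = 8/5
  k=1: −1/(1!×1!×0!×2!×0!×1!) = -1/2
Σ = -1/2  ⇒  CG² = 8/5×(-1/2)² = 2/5
CG = −√(2/5) = -0.632456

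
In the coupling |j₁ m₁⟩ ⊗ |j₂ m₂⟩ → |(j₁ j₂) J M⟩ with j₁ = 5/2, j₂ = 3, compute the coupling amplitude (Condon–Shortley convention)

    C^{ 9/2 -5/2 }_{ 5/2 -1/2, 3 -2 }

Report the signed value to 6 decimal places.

√[10·1!4!5!/11! · 2!3!1!5!2!7!] = √(115200/11)
  +(−1)^0/∏(0,1,3,1,1,4)! = 1/144  (running 1/144)
  +(−1)^1/∏(1,0,2,0,2,5)! = -1/480  (running 7/1440)
⟨..|..⟩ = √(115200/11)·(7/1440) = +0.497468

+0.497468  (= +√(49/198))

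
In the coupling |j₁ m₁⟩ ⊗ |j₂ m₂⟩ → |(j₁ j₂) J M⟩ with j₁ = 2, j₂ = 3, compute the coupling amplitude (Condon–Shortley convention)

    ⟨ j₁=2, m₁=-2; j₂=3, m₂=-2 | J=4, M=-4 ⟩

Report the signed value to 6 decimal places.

-0.632456  (= −√(2/5))

j₁+j₂−J=1  J+j₁−j₂=3  J−j₁+j₂=5  j₁+j₂+J+1=10
(j₁±m₁, j₂±m₂, J±M) = (0,4,1,5,0,8)
P² = 207360
sum k=1..1:
  [1] −1/720 = -1/720
S = -1/720
C² = P²·S² = 2/5 ; C = -0.632456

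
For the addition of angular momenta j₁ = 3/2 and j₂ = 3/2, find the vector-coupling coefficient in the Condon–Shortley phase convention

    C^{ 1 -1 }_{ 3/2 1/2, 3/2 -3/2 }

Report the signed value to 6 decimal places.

j₁+j₂−J=2  J+j₁−j₂=1  J−j₁+j₂=1  j₁+j₂+J+1=5
(j₁±m₁, j₂±m₂, J±M) = (2,1,0,3,0,2)
P² = 6/5
sum k=0..0:
  [0] +1/2 = 1/2
S = 1/2
C² = P²·S² = 3/10 ; C = +0.547723

+0.547723  (= +√(3/10))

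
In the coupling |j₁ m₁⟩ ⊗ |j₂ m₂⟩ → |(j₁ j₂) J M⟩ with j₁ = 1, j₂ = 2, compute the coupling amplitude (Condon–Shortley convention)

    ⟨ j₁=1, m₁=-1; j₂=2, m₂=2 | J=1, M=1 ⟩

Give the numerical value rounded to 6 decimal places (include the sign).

+√(3/5) = +0.774597

triangle: 2!·0!·2!/5! = 4/120
(j±m)!: 0!·2!·4!·0!·2!·0! = 96
prefactor² = (2J+1)·Δ·N² = 48/5
  k=2: +1/(2!·0!·0!·2!·0!·0!) = 1/4
Σ = 1/4  ⇒  CG² = 48/5·1/4² = 3/5
CG = +√(3/5) = +0.774597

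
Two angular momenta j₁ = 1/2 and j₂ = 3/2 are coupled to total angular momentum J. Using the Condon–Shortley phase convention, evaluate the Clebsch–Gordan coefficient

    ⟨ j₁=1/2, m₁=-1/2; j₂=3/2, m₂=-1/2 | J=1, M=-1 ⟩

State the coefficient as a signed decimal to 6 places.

√[3·1!0!2!/4! · 0!1!1!2!0!2!] = √(1)
  +(−1)^1/∏(1,0,0,0,0,2)! = -1/2  (running -1/2)
⟨..|..⟩ = √(1)·(-1/2) = -0.500000

-0.500000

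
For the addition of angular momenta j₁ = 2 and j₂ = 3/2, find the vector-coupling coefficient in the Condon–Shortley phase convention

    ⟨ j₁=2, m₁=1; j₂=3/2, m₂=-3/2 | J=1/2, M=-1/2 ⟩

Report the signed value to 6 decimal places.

+√(1/10) ≈ +0.316228

triangle: 3!*1!*0!/5! = 6/120
(j±m)!: 3!*1!*0!*3!*0!*1! = 36
prefactor² = (2J+1)*Δ*N² = 18/5
  k=0: +1/(0!*3!*1!*0!*0!*0!) = 1/6
Σ = 1/6  ⇒  CG² = 18/5*1/6² = 1/10
CG = +√(1/10) = +0.316228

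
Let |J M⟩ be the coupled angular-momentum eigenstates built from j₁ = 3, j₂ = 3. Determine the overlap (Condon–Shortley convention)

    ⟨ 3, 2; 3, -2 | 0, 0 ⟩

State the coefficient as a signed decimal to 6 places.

triangle: 6!*0!*0!/7! = 720/5040
(j±m)!: 5!*1!*1!*5!*0!*0! = 14400
prefactor² = (2J+1)*Δ*N² = 14400/7
  k=1: −1/(1!*5!*0!*0!*0!*0!) = -1/120
Σ = -1/120  ⇒  CG² = 14400/7*(-1/120)² = 1/7
CG = −√(1/7) = -0.377964

−√(1/7) ≈ -0.377964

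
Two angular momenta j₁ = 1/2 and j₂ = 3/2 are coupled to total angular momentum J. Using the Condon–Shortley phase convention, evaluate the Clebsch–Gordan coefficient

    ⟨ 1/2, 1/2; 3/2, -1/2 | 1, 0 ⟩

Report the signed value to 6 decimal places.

triangle: 1!·0!·2!/4! = 2/24
(j±m)!: 1!·0!·1!·2!·1!·1! = 2
prefactor² = (2J+1)·Δ·N² = 1/2
  k=0: +1/(0!·1!·0!·1!·0!·1!) = 1
Σ = 1  ⇒  CG² = 1/2·1² = 1/2
CG = +√(1/2) = +0.707107

+0.707107  (= +√(1/2))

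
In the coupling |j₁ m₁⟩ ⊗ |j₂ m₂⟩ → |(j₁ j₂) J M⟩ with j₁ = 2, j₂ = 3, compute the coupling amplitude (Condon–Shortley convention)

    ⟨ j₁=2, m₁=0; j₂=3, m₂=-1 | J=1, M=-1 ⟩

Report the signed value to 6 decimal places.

triangle: 4!*0!*2!/7! = 48/5040
(j±m)!: 2!*2!*2!*4!*0!*2! = 384
prefactor² = (2J+1)*Δ*N² = 384/35
  k=2: +1/(2!*2!*0!*0!*0!*2!) = 1/8
Σ = 1/8  ⇒  CG² = 384/35*1/8² = 6/35
CG = +√(6/35) = +0.414039

+0.414039  (= +√(6/35))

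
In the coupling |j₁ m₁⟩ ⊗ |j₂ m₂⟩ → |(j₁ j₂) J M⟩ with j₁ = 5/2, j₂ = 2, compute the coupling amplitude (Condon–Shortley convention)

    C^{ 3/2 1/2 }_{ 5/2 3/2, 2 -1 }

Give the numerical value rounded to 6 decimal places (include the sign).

j₁+j₂−J=3  J+j₁−j₂=2  J−j₁+j₂=1  j₁+j₂+J+1=7
(j₁±m₁, j₂±m₂, J±M) = (4,1,1,3,2,1)
P² = 96/35
sum k=0..1:
  [0] +1/6 = 1/6
  [1] −1/4 = -1/4
S = -1/12
C² = P²·S² = 2/105 ; C = -0.138013

-0.138013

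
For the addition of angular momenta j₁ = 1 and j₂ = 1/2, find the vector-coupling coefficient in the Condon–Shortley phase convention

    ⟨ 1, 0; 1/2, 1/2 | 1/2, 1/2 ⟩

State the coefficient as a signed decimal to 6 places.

√[2·1!1!0!/3! · 1!1!1!0!1!0!] = √(1/3)
  +(−1)^1/∏(1,0,0,0,1,0)! = -1  (running -1)
⟨..|..⟩ = √(1/3)·(-1) = -0.577350

-0.577350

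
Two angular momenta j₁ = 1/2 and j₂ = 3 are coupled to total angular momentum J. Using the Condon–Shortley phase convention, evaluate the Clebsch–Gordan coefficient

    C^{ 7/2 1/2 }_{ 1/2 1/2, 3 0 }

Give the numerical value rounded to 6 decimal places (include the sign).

+√(4/7) ≈ +0.755929

√[8·0!1!6!/8! · 1!0!3!3!4!3!] = √(5184/7)
  +(−1)^0/∏(0,0,0,3,1,3)! = 1/36  (running 1/36)
⟨..|..⟩ = √(5184/7)·(1/36) = +0.755929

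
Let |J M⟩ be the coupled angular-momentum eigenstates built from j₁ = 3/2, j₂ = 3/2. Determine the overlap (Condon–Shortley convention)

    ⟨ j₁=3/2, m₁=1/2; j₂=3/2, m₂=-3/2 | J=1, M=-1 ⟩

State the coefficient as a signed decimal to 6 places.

+√(3/10) ≈ +0.547723

j₁+j₂−J=2  J+j₁−j₂=1  J−j₁+j₂=1  j₁+j₂+J+1=5
(j₁±m₁, j₂±m₂, J±M) = (2,1,0,3,0,2)
P² = 6/5
sum k=0..0:
  [0] +1/2 = 1/2
S = 1/2
C² = P²·S² = 3/10 ; C = +0.547723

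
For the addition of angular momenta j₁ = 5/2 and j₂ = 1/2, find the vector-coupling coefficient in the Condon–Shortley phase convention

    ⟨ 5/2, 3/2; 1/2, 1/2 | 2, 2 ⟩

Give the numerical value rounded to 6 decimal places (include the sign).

√[5·1!4!0!/6! · 4!1!1!0!4!0!] = √(96)
  +(−1)^1/∏(1,0,0,0,4,0)! = -1/24  (running -1/24)
⟨..|..⟩ = √(96)·(-1/24) = -0.408248

−√(1/6) = -0.408248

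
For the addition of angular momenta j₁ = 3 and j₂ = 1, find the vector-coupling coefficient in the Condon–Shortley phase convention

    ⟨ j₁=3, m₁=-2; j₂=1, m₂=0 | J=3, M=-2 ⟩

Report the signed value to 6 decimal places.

√[7·1!5!1!/8! · 1!5!1!1!1!5!] = √(300)
  +(−1)^0/∏(0,1,5,1,0,0)! = 1/120  (running 1/120)
  +(−1)^1/∏(1,0,4,0,1,1)! = -1/24  (running -1/30)
⟨..|..⟩ = √(300)·(-1/30) = -0.577350

−√(1/3) ≈ -0.577350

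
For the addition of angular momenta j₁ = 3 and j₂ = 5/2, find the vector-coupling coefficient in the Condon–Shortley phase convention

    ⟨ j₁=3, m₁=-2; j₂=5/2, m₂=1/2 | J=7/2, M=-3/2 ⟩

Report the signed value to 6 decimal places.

+0.308607

√[8·2!4!3!/10! · 1!5!3!2!2!5!] = √(1536/7)
  +(−1)^1/∏(1,1,4,2,0,1)! = -1/48  (running -1/48)
  +(−1)^2/∏(2,0,3,1,1,2)! = 1/24  (running 1/48)
⟨..|..⟩ = √(1536/7)·(1/48) = +0.308607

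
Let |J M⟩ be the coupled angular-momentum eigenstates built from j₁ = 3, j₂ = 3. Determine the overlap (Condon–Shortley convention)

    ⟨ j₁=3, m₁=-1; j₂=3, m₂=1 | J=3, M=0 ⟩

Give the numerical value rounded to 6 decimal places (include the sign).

+0.408248

triangle: 3!×3!×3!/10! = 216/3628800
(j±m)!: 2!×4!×4!×2!×3!×3! = 82944
prefactor² = (2J+1)×Δ×N² = 864/25
  k=1: −1/(1!×2!×3!×3!×0!×0!) = -1/72
  k=2: +1/(2!×1!×2!×2!×1!×1!) = 1/8
  k=3: −1/(3!×0!×1!×1!×2!×2!) = -1/24
Σ = 5/72  ⇒  CG² = 864/25×5/72² = 1/6
CG = +√(1/6) = +0.408248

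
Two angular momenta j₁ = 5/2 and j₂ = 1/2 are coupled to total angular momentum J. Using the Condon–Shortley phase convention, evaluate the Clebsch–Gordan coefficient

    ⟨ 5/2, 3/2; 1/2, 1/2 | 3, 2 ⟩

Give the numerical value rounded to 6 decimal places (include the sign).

j₁+j₂−J=0  J+j₁−j₂=5  J−j₁+j₂=1  j₁+j₂+J+1=7
(j₁±m₁, j₂±m₂, J±M) = (4,1,1,0,5,1)
P² = 480
sum k=0..0:
  [0] +1/24 = 1/24
S = 1/24
C² = P²·S² = 5/6 ; C = +0.912871

+√(5/6) = +0.912871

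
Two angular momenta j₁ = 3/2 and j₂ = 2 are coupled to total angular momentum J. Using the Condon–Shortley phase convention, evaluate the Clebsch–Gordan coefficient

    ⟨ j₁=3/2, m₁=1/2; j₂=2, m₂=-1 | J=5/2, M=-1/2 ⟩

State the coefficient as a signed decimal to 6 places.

+√(5/14) ≈ +0.597614

j₁+j₂−J=1  J+j₁−j₂=2  J−j₁+j₂=3  j₁+j₂+J+1=7
(j₁±m₁, j₂±m₂, J±M) = (2,1,1,3,2,3)
P² = 72/35
sum k=0..1:
  [0] +1/2 = 1/2
  [1] −1/12 = -1/12
S = 5/12
C² = P²·S² = 5/14 ; C = +0.597614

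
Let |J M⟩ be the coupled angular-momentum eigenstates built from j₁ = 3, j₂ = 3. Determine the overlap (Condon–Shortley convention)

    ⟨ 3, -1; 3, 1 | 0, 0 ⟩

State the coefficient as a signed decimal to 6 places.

j₁+j₂−J=6  J+j₁−j₂=0  J−j₁+j₂=0  j₁+j₂+J+1=7
(j₁±m₁, j₂±m₂, J±M) = (2,4,4,2,0,0)
P² = 2304/7
sum k=4..4:
  [4] +1/48 = 1/48
S = 1/48
C² = P²·S² = 1/7 ; C = +0.377964

+0.377964  (= +√(1/7))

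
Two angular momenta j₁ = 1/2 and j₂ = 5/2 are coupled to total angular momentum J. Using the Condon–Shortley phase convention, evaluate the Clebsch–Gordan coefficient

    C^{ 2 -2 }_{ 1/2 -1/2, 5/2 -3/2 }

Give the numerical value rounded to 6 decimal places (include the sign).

√[5·1!0!4!/6! · 0!1!1!4!0!4!] = √(96)
  +(−1)^1/∏(1,0,0,0,0,4)! = -1/24  (running -1/24)
⟨..|..⟩ = √(96)·(-1/24) = -0.408248

−√(1/6) = -0.408248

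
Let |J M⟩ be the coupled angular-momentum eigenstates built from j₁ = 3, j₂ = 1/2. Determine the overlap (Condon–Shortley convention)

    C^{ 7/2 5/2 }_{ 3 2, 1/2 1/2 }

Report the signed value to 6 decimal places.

+0.925820

j₁+j₂−J=0  J+j₁−j₂=6  J−j₁+j₂=1  j₁+j₂+J+1=8
(j₁±m₁, j₂±m₂, J±M) = (5,1,1,0,6,1)
P² = 86400/7
sum k=0..0:
  [0] +1/120 = 1/120
S = 1/120
C² = P²·S² = 6/7 ; C = +0.925820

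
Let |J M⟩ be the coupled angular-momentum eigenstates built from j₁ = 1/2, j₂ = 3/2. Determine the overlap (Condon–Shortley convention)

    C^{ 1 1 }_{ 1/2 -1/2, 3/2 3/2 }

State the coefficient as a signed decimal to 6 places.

−√(3/4) ≈ -0.866025

triangle: 1!*0!*2!/4! = 2/24
(j±m)!: 0!*1!*3!*0!*2!*0! = 12
prefactor² = (2J+1)*Δ*N² = 3
  k=1: −1/(1!*0!*0!*2!*0!*0!) = -1/2
Σ = -1/2  ⇒  CG² = 3*(-1/2)² = 3/4
CG = −√(3/4) = -0.866025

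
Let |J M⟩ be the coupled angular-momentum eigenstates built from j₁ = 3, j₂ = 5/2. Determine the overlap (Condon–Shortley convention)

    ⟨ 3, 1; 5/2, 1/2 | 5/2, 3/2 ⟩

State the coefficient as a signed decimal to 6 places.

j₁+j₂−J=3  J+j₁−j₂=3  J−j₁+j₂=2  j₁+j₂+J+1=9
(j₁±m₁, j₂±m₂, J±M) = (4,2,3,2,4,1)
P² = 576/35
sum k=1..2:
  [1] −1/8 = -1/8
  [2] +1/12 = 1/12
S = -1/24
C² = P²·S² = 1/35 ; C = -0.169031

-0.169031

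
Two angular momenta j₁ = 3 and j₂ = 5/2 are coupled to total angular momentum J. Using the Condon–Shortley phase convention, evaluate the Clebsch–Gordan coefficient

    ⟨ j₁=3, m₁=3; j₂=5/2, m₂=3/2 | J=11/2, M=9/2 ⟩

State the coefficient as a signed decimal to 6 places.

√[12·0!6!5!/12! · 6!0!4!1!10!1!] = √(1492992000/11)
  +(−1)^0/∏(0,0,0,4,6,1)! = 1/17280  (running 1/17280)
⟨..|..⟩ = √(1492992000/11)·(1/17280) = +0.674200

+√(5/11) = +0.674200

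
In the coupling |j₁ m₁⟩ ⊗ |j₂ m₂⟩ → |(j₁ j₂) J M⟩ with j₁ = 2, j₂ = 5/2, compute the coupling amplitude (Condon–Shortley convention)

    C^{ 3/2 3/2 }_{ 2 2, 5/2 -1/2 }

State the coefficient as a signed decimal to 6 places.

+√(4/35) ≈ +0.338062

triangle: 3!·1!·2!/7! = 12/5040
(j±m)!: 4!·0!·2!·3!·3!·0! = 1728
prefactor² = (2J+1)·Δ·N² = 576/35
  k=0: +1/(0!·3!·0!·2!·1!·0!) = 1/12
Σ = 1/12  ⇒  CG² = 576/35·1/12² = 4/35
CG = +√(4/35) = +0.338062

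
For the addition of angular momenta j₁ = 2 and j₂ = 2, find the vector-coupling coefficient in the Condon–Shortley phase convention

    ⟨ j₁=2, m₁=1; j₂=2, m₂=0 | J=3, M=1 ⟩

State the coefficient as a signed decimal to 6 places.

+0.447214  (= +√(1/5))

triangle: 1!·3!·3!/8! = 36/40320
(j±m)!: 3!·1!·2!·2!·4!·2! = 1152
prefactor² = (2J+1)·Δ·N² = 36/5
  k=0: +1/(0!·1!·1!·2!·2!·1!) = 1/4
  k=1: −1/(1!·0!·0!·1!·3!·2!) = -1/12
Σ = 1/6  ⇒  CG² = 36/5·1/6² = 1/5
CG = +√(1/5) = +0.447214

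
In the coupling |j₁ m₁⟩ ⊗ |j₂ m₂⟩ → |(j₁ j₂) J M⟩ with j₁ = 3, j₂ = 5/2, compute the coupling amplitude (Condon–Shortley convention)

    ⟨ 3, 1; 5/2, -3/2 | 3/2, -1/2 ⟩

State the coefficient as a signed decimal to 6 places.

-0.483046

triangle: 4!·2!·1!/8! = 48/40320
(j±m)!: 4!·2!·1!·4!·1!·2! = 2304
prefactor² = (2J+1)·Δ·N² = 384/35
  k=0: +1/(0!·4!·2!·1!·0!·0!) = 1/48
  k=1: −1/(1!·3!·1!·0!·1!·1!) = -1/6
Σ = -7/48  ⇒  CG² = 384/35·(-7/48)² = 7/30
CG = −√(7/30) = -0.483046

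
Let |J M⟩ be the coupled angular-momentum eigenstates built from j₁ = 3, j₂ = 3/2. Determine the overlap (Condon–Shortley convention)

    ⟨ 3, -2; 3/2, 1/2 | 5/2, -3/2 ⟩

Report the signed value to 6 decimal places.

+√(1/14) = +0.267261

triangle: 2!×4!×1!/8! = 48/40320
(j±m)!: 1!×5!×2!×1!×1!×4! = 5760
prefactor² = (2J+1)×Δ×N² = 288/7
  k=1: −1/(1!×1!×4!×1!×0!×0!) = -1/24
  k=2: +1/(2!×0!×3!×0!×1!×1!) = 1/12
Σ = 1/24  ⇒  CG² = 288/7×1/24² = 1/14
CG = +√(1/14) = +0.267261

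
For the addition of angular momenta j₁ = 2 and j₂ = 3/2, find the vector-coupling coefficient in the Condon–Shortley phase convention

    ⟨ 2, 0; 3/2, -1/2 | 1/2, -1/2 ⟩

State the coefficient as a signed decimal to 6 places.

j₁+j₂−J=3  J+j₁−j₂=1  J−j₁+j₂=0  j₁+j₂+J+1=5
(j₁±m₁, j₂±m₂, J±M) = (2,2,1,2,0,1)
P² = 4/5
sum k=1..1:
  [1] −1/2 = -1/2
S = -1/2
C² = P²·S² = 1/5 ; C = -0.447214

-0.447214  (= −√(1/5))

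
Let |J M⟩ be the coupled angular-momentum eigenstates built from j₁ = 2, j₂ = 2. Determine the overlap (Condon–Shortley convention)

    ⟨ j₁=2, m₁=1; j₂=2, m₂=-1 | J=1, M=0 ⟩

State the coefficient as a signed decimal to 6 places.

-0.316228  (= −√(1/10))

√[3·3!1!1!/6! · 3!1!1!3!1!1!] = √(9/10)
  +(−1)^0/∏(0,3,1,1,0,0)! = 1/6  (running 1/6)
  +(−1)^1/∏(1,2,0,0,1,1)! = -1/2  (running -1/3)
⟨..|..⟩ = √(9/10)·(-1/3) = -0.316228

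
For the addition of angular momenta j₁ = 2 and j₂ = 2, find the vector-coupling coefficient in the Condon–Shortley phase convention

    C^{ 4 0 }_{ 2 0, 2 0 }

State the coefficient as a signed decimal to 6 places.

+0.717137  (= +√(18/35))

√[9·0!4!4!/9! · 2!2!2!2!4!4!] = √(4608/35)
  +(−1)^0/∏(0,0,2,2,2,2)! = 1/16  (running 1/16)
⟨..|..⟩ = √(4608/35)·(1/16) = +0.717137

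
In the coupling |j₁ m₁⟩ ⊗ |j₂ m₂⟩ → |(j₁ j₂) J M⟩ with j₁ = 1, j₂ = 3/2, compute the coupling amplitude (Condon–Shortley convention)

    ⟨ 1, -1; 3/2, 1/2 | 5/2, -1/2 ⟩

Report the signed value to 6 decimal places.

+0.547723

√[6·0!2!3!/6! · 0!2!2!1!2!3!] = √(24/5)
  +(−1)^0/∏(0,0,2,2,0,1)! = 1/4  (running 1/4)
⟨..|..⟩ = √(24/5)·(1/4) = +0.547723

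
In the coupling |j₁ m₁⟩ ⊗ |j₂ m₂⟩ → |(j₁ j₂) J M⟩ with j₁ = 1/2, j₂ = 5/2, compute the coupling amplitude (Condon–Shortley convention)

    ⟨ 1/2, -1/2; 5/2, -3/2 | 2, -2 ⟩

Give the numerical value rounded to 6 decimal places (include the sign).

-0.408248

j₁+j₂−J=1  J+j₁−j₂=0  J−j₁+j₂=4  j₁+j₂+J+1=6
(j₁±m₁, j₂±m₂, J±M) = (0,1,1,4,0,4)
P² = 96
sum k=1..1:
  [1] −1/24 = -1/24
S = -1/24
C² = P²·S² = 1/6 ; C = -0.408248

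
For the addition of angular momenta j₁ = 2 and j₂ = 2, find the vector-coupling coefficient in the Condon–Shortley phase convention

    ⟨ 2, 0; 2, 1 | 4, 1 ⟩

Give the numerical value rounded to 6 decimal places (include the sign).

√[9·0!4!4!/9! · 2!2!3!1!5!3!] = √(1728/7)
  +(−1)^0/∏(0,0,2,3,2,1)! = 1/24  (running 1/24)
⟨..|..⟩ = √(1728/7)·(1/24) = +0.654654

+√(3/7) = +0.654654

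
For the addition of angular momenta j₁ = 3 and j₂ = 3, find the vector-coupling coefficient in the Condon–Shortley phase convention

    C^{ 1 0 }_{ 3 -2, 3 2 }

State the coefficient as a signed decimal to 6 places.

j₁+j₂−J=5  J+j₁−j₂=1  J−j₁+j₂=1  j₁+j₂+J+1=8
(j₁±m₁, j₂±m₂, J±M) = (1,5,5,1,1,1)
P² = 900/7
sum k=4..5:
  [4] +1/24 = 1/24
  [5] −1/120 = -1/120
S = 1/30
C² = P²·S² = 1/7 ; C = +0.377964

+0.377964  (= +√(1/7))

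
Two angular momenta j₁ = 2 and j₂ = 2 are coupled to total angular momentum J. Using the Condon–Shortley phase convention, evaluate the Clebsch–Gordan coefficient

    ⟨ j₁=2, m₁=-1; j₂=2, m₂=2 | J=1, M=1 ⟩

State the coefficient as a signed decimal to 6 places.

-0.447214

triangle: 3!·1!·1!/6! = 6/720
(j±m)!: 1!·3!·4!·0!·2!·0! = 288
prefactor² = (2J+1)·Δ·N² = 36/5
  k=3: −1/(3!·0!·0!·1!·1!·0!) = -1/6
Σ = -1/6  ⇒  CG² = 36/5·(-1/6)² = 1/5
CG = −√(1/5) = -0.447214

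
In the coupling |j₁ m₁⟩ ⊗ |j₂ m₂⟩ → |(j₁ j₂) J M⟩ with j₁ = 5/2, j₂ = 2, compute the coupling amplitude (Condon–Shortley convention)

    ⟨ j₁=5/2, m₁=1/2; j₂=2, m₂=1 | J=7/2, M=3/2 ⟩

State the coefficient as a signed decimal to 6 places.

√[8·1!4!3!/9! · 3!2!3!1!5!2!] = √(384/7)
  +(−1)^0/∏(0,1,2,3,2,0)! = 1/24  (running 1/24)
  +(−1)^1/∏(1,0,1,2,3,1)! = -1/12  (running -1/24)
⟨..|..⟩ = √(384/7)·(-1/24) = -0.308607

-0.308607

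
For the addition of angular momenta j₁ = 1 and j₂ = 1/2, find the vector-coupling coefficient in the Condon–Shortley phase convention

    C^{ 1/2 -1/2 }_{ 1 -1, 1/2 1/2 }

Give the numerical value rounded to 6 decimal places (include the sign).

triangle: 1!·1!·0!/3! = 1/6
(j±m)!: 0!·2!·1!·0!·0!·1! = 2
prefactor² = (2J+1)·Δ·N² = 2/3
  k=1: −1/(1!·0!·1!·0!·0!·0!) = -1
Σ = -1  ⇒  CG² = 2/3·(-1)² = 2/3
CG = −√(2/3) = -0.816497

−√(2/3) = -0.816497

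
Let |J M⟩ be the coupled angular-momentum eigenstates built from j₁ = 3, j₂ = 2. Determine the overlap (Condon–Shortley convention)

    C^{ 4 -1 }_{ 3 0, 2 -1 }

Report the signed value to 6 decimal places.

j₁+j₂−J=1  J+j₁−j₂=5  J−j₁+j₂=3  j₁+j₂+J+1=10
(j₁±m₁, j₂±m₂, J±M) = (3,3,1,3,3,5)
P² = 1944/7
sum k=0..1:
  [0] +1/24 = 1/24
  [1] −1/72 = -1/72
S = 1/36
C² = P²·S² = 3/14 ; C = +0.462910

+√(3/14) ≈ +0.462910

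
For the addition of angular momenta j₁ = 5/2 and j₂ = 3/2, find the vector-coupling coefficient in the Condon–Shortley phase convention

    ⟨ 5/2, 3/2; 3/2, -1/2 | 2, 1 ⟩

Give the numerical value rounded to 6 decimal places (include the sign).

+0.154303  (= +√(1/42))

j₁+j₂−J=2  J+j₁−j₂=3  J−j₁+j₂=1  j₁+j₂+J+1=7
(j₁±m₁, j₂±m₂, J±M) = (4,1,1,2,3,1)
P² = 24/7
sum k=0..1:
  [0] +1/4 = 1/4
  [1] −1/6 = -1/6
S = 1/12
C² = P²·S² = 1/42 ; C = +0.154303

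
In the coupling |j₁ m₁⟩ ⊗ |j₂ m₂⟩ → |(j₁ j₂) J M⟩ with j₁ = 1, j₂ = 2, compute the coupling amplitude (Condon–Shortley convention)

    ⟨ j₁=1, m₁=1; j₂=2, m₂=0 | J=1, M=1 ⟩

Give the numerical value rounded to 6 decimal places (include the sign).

√[3·2!0!2!/5! · 2!0!2!2!2!0!] = √(8/5)
  +(−1)^0/∏(0,2,0,2,0,0)! = 1/4  (running 1/4)
⟨..|..⟩ = √(8/5)·(1/4) = +0.316228

+√(1/10) = +0.316228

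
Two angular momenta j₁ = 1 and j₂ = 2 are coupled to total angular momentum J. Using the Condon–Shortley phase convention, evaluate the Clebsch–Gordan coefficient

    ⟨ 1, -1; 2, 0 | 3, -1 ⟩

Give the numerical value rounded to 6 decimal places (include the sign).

+√(2/5) = +0.632456

√[7·0!2!4!/7! · 0!2!2!2!2!4!] = √(128/5)
  +(−1)^0/∏(0,0,2,2,0,2)! = 1/8  (running 1/8)
⟨..|..⟩ = √(128/5)·(1/8) = +0.632456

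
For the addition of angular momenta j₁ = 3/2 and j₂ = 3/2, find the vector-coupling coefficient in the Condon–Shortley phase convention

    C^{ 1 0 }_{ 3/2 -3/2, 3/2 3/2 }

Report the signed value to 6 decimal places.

+0.670820  (= +√(9/20))

√[3·2!1!1!/5! · 0!3!3!0!1!1!] = √(9/5)
  +(−1)^2/∏(2,0,1,1,0,0)! = 1/2  (running 1/2)
⟨..|..⟩ = √(9/5)·(1/2) = +0.670820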